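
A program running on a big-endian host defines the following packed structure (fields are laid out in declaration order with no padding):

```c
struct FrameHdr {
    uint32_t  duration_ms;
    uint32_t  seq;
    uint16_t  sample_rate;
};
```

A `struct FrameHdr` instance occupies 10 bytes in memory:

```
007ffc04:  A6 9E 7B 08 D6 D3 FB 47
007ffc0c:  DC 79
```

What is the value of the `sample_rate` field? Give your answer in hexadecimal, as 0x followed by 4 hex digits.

`sample_rate` follows `duration_ms` (4 B), `seq` (4 B), so it starts at offset 4 + 4 = 8 and occupies 2 bytes.
Bytes at offsets 8..9: DC 79.
In big-endian order the high byte comes first in memory.
The bytes are already most-significant first: 0xDC79.

0xDC79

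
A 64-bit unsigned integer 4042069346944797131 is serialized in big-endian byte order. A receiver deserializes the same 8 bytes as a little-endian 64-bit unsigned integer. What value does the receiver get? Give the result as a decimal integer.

14684307361776015416

4042069346944797131 in 64-bit hexadecimal is 0x381850A7BE23C9CB.
Stored big-endian, the bytes at ascending addresses are 38 18 50 A7 BE 23 C9 CB.
Read back as little-endian, the first byte is least significant, giving 0xCBC923BEA7501838.
0xCBC923BEA7501838 = 14684307361776015416.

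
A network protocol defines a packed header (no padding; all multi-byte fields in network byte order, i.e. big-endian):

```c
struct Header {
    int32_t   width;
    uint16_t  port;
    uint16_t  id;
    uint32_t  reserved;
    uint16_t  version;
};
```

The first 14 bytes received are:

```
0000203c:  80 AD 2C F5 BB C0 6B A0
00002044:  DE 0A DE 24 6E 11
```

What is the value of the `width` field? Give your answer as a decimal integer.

-2136134411

`width` is the first field, at byte offset 0, occupying 4 bytes.
Bytes at offsets 0..3: 80 AD 2C F5.
Big-endian: lowest address holds the most-significant byte.
The bytes are already most-significant first: 0x80AD2CF5.
Top bit is set, so as a signed 32-bit value this is 0x80AD2CF5 − 2^32 = -2136134411.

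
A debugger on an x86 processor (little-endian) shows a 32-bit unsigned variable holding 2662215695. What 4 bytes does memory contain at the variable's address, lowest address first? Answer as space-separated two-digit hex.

0F 30 AE 9E

2662215695 in hexadecimal, padded to 32 bits, is 0x9EAE300F.
Split into bytes (most-significant first): 9E AE 30 0F.
Little-endian stores the least-significant byte at the lowest address.
So at ascending addresses the bytes are 0F 30 AE 9E.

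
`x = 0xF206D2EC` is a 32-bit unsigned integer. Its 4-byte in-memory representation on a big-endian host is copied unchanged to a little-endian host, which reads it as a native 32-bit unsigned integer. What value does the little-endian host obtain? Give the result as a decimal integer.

3973187314

Stored big-endian, the bytes at ascending addresses are F2 06 D2 EC.
Read back as little-endian, the first byte is least significant, giving 0xECD206F2.
0xECD206F2 = 3973187314.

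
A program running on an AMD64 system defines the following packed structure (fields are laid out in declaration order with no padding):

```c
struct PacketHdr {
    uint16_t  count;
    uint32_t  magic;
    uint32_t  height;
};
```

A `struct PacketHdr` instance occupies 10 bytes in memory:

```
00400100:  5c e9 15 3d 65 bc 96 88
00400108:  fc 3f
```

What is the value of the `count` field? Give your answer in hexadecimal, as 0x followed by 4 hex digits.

0xE95C

`count` is the first field, at byte offset 0, occupying 2 bytes.
Bytes at offsets 0..1: 5C E9.
Little-endian stores the least-significant byte at the lowest address.
Reassemble most-significant byte first: E9 5C → 0xE95C.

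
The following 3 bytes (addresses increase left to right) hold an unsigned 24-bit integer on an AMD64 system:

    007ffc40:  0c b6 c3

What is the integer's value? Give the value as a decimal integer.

12826124

In little-endian order the low byte comes first in memory.
Reassemble most-significant byte first: C3 B6 0C → 0xC3B60C.
0xC3B60C = 12826124.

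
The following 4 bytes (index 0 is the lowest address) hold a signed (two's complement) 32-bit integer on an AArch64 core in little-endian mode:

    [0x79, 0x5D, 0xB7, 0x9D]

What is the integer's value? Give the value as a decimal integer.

-1648927367

In little-endian order the low byte comes first in memory.
Reassemble most-significant byte first: 9D B7 5D 79 → 0x9DB75D79.
Top bit is set, so as a signed 32-bit value this is 0x9DB75D79 − 2^32 = -1648927367.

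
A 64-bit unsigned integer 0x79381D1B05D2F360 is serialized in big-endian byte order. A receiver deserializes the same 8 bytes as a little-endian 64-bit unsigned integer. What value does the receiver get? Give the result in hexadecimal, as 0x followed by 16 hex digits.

Stored big-endian, the bytes at ascending addresses are 79 38 1D 1B 05 D2 F3 60.
Read back as little-endian, the first byte is least significant, giving 0x60F3D2051B1D3879.

0x60F3D2051B1D3879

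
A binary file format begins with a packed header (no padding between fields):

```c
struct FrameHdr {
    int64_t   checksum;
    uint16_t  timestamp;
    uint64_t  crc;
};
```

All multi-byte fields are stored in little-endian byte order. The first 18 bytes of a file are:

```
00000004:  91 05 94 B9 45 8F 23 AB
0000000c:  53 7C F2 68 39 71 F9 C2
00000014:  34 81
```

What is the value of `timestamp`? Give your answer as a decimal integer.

`timestamp` follows `checksum` (8 bytes), so it starts at byte offset 8 and occupies 2 bytes.
Bytes at offsets 8..9: 53 7C.
In little-endian order the low byte comes first in memory.
Reassemble most-significant byte first: 7C 53 → 0x7C53.
0x7C53 = 31827.

31827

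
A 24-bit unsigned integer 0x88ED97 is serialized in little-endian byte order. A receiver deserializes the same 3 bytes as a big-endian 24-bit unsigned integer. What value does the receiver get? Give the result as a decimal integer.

Stored little-endian, the bytes at ascending addresses are 97 ED 88.
Read back as big-endian, the last byte is least significant, giving 0x97ED88.
0x97ED88 = 9956744.

9956744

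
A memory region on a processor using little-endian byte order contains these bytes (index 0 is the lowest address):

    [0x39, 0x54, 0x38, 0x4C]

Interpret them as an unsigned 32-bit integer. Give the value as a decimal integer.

1278759993

Little-endian: lowest address holds the least-significant byte.
Reassemble most-significant byte first: 4C 38 54 39 → 0x4C385439.
0x4C385439 = 1278759993.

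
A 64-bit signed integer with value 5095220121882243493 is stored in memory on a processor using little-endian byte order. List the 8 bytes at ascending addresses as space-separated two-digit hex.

5095220121882243493 in hexadecimal, padded to 64 bits, is 0x46B5DBB48936B1A5.
Split into bytes (most-significant first): 46 B5 DB B4 89 36 B1 A5.
Little-endian stores the least-significant byte at the lowest address.
So at ascending addresses the bytes are A5 B1 36 89 B4 DB B5 46.

A5 B1 36 89 B4 DB B5 46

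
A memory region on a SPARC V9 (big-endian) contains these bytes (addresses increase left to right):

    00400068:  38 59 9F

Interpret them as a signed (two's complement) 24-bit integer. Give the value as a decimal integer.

3692959

Big-endian stores the most-significant byte at the lowest address.
The bytes are already most-significant first: 0x38599F.
0x38599F = 3692959.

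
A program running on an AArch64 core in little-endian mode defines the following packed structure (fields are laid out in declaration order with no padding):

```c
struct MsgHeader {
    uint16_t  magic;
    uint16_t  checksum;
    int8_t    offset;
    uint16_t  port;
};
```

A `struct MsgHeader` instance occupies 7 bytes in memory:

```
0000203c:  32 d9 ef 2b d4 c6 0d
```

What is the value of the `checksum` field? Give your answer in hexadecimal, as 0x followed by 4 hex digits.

0x2BEF

`checksum` follows `magic` (2 bytes), so it starts at byte offset 2 and occupies 2 bytes.
Bytes at offsets 2..3: EF 2B.
In little-endian order the low byte comes first in memory.
Reassemble most-significant byte first: 2B EF → 0x2BEF.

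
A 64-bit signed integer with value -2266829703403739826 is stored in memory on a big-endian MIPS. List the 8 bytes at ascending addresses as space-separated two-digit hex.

Two's complement of -2266829703403739826 in 64 bits: 2266829703403739826 = 0x1F75659AE5AF1AB2; invert → 0xE08A9A651A50E54D; add 1 → 0xE08A9A651A50E54E.
Split into bytes (most-significant first): E0 8A 9A 65 1A 50 E5 4E.
In big-endian order the high byte comes first in memory.
So the memory order matches the most-significant-first order: E0 8A 9A 65 1A 50 E5 4E.

E0 8A 9A 65 1A 50 E5 4E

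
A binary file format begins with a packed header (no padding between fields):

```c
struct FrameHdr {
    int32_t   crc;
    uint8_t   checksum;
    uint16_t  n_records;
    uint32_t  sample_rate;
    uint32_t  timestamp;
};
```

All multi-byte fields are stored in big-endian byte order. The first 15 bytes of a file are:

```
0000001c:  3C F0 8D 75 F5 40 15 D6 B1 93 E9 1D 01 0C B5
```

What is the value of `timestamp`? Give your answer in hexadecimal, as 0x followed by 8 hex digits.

0x1D010CB5

`timestamp` follows `crc` (4 B), `checksum` (1 B), `n_records` (2 B), `sample_rate` (4 B), so it starts at offset 4 + 1 + 2 + 4 = 11 and occupies 4 bytes.
Bytes at offsets 11..14: 1D 01 0C B5.
Big-endian: lowest address holds the most-significant byte.
The bytes are already most-significant first: 0x1D010CB5.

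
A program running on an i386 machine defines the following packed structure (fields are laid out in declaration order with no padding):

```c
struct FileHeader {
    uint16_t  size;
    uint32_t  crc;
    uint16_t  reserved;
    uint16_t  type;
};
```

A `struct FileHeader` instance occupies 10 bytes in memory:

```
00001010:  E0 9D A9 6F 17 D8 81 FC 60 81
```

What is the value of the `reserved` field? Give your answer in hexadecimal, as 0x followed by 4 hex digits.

`reserved` follows `size` (2 B), `crc` (4 B), so it starts at offset 2 + 4 = 6 and occupies 2 bytes.
Bytes at offsets 6..7: 81 FC.
Little-endian stores the least-significant byte at the lowest address.
Reassemble most-significant byte first: FC 81 → 0xFC81.

0xFC81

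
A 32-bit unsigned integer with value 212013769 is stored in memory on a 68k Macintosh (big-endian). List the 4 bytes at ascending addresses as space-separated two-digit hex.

0C A3 12 C9

212013769 in hexadecimal, padded to 32 bits, is 0x0CA312C9.
Split into bytes (most-significant first): 0C A3 12 C9.
In big-endian order the high byte comes first in memory.
So the memory order matches the most-significant-first order: 0C A3 12 C9.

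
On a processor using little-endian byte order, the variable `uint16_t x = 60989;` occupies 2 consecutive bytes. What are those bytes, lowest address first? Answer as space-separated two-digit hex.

3D EE

60989 in hexadecimal, padded to 16 bits, is 0xEE3D.
Split into bytes (most-significant first): EE 3D.
Little-endian: lowest address holds the least-significant byte.
So at ascending addresses the bytes are 3D EE.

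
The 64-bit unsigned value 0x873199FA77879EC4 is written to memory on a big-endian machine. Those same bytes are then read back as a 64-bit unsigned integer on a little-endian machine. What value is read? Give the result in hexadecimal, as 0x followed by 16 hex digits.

0xC49E8777FA993187

Stored big-endian, the bytes at ascending addresses are 87 31 99 FA 77 87 9E C4.
Read back as little-endian, the first byte is least significant, giving 0xC49E8777FA993187.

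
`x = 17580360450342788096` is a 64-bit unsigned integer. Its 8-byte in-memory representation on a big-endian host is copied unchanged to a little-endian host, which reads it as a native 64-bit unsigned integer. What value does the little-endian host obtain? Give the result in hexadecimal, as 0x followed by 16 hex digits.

0x001C0252AFFCF9F3

17580360450342788096 in 64-bit hexadecimal is 0xF3F9FCAF52021C00.
Stored big-endian, the bytes at ascending addresses are F3 F9 FC AF 52 02 1C 00.
Read back as little-endian, the first byte is least significant, giving 0x001C0252AFFCF9F3.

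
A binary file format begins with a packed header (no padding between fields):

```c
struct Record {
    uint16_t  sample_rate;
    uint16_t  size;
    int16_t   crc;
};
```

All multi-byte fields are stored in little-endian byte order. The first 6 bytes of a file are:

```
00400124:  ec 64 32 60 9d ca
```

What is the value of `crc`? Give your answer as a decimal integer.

-13667

`crc` follows `sample_rate` (2 B), `size` (2 B), so it starts at offset 2 + 2 = 4 and occupies 2 bytes.
Bytes at offsets 4..5: 9D CA.
In little-endian order the low byte comes first in memory.
Reassemble most-significant byte first: CA 9D → 0xCA9D.
Top bit is set, so as a signed 16-bit value this is 0xCA9D − 2^16 = -13667.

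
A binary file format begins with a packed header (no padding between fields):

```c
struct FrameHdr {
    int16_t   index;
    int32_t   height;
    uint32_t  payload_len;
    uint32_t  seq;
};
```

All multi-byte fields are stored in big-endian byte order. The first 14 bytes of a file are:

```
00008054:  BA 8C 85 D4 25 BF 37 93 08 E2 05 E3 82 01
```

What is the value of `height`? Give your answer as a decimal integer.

-2049694273

`height` follows `index` (2 bytes), so it starts at byte offset 2 and occupies 4 bytes.
Bytes at offsets 2..5: 85 D4 25 BF.
In big-endian order the high byte comes first in memory.
The bytes are already most-significant first: 0x85D425BF.
Top bit is set, so as a signed 32-bit value this is 0x85D425BF − 2^32 = -2049694273.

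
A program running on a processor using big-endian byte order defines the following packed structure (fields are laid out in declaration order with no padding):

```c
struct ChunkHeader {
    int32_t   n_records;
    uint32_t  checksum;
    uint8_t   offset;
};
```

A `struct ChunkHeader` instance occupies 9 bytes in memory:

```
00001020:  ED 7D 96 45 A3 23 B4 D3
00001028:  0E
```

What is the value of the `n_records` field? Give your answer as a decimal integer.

-310536635

`n_records` is the first field, at byte offset 0, occupying 4 bytes.
Bytes at offsets 0..3: ED 7D 96 45.
Big-endian stores the most-significant byte at the lowest address.
The bytes are already most-significant first: 0xED7D9645.
Top bit is set, so as a signed 32-bit value this is 0xED7D9645 − 2^32 = -310536635.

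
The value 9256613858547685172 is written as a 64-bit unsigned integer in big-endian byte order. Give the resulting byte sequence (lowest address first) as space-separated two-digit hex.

9256613858547685172 in hexadecimal, padded to 64 bits, is 0x80761942BDB15734.
Split into bytes (most-significant first): 80 76 19 42 BD B1 57 34.
Big-endian stores the most-significant byte at the lowest address.
So the memory order matches the most-significant-first order: 80 76 19 42 BD B1 57 34.

80 76 19 42 BD B1 57 34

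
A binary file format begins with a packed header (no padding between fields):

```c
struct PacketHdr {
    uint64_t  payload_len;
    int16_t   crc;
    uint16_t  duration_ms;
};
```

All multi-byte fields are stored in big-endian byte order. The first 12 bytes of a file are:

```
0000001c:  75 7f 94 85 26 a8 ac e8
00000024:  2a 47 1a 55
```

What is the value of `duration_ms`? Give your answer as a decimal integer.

6741

`duration_ms` follows `payload_len` (8 B), `crc` (2 B), so it starts at offset 8 + 2 = 10 and occupies 2 bytes.
Bytes at offsets 10..11: 1A 55.
In big-endian order the high byte comes first in memory.
The bytes are already most-significant first: 0x1A55.
0x1A55 = 6741.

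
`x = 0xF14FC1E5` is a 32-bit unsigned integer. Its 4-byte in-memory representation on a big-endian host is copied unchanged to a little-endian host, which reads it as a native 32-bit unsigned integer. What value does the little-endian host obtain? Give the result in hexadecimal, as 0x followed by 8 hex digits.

Stored big-endian, the bytes at ascending addresses are F1 4F C1 E5.
Read back as little-endian, the first byte is least significant, giving 0xE5C14FF1.

0xE5C14FF1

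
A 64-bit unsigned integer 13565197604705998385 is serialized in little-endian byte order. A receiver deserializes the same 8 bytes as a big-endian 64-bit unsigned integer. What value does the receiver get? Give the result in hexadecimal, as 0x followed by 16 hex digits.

0x31167B98594341BC

13565197604705998385 in 64-bit hexadecimal is 0xBC414359987B1631.
Stored little-endian, the bytes at ascending addresses are 31 16 7B 98 59 43 41 BC.
Read back as big-endian, the last byte is least significant, giving 0x31167B98594341BC.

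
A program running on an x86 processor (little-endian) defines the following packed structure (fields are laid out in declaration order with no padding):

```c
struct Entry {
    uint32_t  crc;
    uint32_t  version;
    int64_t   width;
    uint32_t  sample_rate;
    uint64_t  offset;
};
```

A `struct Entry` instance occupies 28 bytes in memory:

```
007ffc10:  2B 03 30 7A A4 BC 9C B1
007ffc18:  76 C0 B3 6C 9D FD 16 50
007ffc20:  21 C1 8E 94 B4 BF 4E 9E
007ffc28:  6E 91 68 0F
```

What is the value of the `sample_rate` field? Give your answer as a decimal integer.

2492383521

`sample_rate` follows `crc` (4 B), `version` (4 B), `width` (8 B), so it starts at offset 4 + 4 + 8 = 16 and occupies 4 bytes.
Bytes at offsets 16..19: 21 C1 8E 94.
In little-endian order the low byte comes first in memory.
Reassemble most-significant byte first: 94 8E C1 21 → 0x948EC121.
0x948EC121 = 2492383521.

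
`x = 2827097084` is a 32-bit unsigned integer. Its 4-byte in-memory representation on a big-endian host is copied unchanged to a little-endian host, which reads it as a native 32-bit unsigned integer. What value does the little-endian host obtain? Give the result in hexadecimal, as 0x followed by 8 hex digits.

2827097084 in 32-bit hexadecimal is 0xA88213FC.
Stored big-endian, the bytes at ascending addresses are A8 82 13 FC.
Read back as little-endian, the first byte is least significant, giving 0xFC1382A8.

0xFC1382A8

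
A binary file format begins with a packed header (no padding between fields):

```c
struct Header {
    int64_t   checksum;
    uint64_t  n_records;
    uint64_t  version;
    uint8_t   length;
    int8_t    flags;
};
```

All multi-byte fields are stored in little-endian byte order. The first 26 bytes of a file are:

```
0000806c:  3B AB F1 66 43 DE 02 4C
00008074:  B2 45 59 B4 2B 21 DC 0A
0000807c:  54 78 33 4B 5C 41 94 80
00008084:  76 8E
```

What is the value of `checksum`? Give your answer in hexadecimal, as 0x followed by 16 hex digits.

`checksum` is the first field, at byte offset 0, occupying 8 bytes.
Bytes at offsets 0..7: 3B AB F1 66 43 DE 02 4C.
In little-endian order the low byte comes first in memory.
Reassemble most-significant byte first: 4C 02 DE 43 66 F1 AB 3B → 0x4C02DE4366F1AB3B.

0x4C02DE4366F1AB3B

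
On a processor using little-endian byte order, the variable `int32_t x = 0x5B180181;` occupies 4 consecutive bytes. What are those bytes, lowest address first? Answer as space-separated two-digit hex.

Split into bytes (most-significant first): 5B 18 01 81.
In little-endian order the low byte comes first in memory.
So at ascending addresses the bytes are 81 01 18 5B.

81 01 18 5B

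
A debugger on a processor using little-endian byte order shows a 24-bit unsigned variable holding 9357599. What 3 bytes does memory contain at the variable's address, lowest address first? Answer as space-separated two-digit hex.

9357599 in hexadecimal, padded to 24 bits, is 0x8EC91F.
Split into bytes (most-significant first): 8E C9 1F.
In little-endian order the low byte comes first in memory.
So at ascending addresses the bytes are 1F C9 8E.

1F C9 8E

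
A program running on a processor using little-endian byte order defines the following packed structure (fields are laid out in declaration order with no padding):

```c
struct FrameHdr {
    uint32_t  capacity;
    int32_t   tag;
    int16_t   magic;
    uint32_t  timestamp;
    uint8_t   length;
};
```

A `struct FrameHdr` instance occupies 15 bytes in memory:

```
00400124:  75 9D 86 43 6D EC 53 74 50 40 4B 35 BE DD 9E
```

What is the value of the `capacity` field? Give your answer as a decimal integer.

1132895605

`capacity` is the first field, at byte offset 0, occupying 4 bytes.
Bytes at offsets 0..3: 75 9D 86 43.
Little-endian stores the least-significant byte at the lowest address.
Reassemble most-significant byte first: 43 86 9D 75 → 0x43869D75.
0x43869D75 = 1132895605.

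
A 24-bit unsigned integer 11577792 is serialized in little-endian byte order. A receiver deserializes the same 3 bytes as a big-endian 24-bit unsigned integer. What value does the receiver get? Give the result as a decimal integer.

12626352

11577792 in 24-bit hexadecimal is 0xB0A9C0.
Stored little-endian, the bytes at ascending addresses are C0 A9 B0.
Read back as big-endian, the last byte is least significant, giving 0xC0A9B0.
0xC0A9B0 = 12626352.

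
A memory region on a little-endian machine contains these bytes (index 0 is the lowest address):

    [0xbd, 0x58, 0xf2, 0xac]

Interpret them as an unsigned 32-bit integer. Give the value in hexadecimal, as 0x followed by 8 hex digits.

In little-endian order the low byte comes first in memory.
Reassemble most-significant byte first: AC F2 58 BD → 0xACF258BD.

0xACF258BD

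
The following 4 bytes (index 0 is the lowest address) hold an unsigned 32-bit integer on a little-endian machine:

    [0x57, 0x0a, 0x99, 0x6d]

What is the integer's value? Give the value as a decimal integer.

Little-endian: lowest address holds the least-significant byte.
Reassemble most-significant byte first: 6D 99 0A 57 → 0x6D990A57.
0x6D990A57 = 1838746199.

1838746199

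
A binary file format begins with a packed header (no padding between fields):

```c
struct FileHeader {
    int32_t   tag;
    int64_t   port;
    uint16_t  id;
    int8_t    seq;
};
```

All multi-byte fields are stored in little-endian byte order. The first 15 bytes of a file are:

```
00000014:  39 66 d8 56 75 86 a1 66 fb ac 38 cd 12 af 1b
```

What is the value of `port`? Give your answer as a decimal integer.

`port` follows `tag` (4 bytes), so it starts at byte offset 4 and occupies 8 bytes.
Bytes at offsets 4..11: 75 86 A1 66 FB AC 38 CD.
Little-endian stores the least-significant byte at the lowest address.
Reassemble most-significant byte first: CD 38 AC FB 66 A1 86 75 → 0xCD38ACFB66A18675.
Top bit is set, so as a signed 64-bit value this is 0xCD38ACFB66A18675 − 2^64 = -3658984501479897483.

-3658984501479897483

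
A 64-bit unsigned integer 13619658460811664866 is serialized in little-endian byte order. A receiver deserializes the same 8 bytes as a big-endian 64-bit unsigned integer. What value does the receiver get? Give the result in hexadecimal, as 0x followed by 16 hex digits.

13619658460811664866 in 64-bit hexadecimal is 0xBD02BF35C6D29DE2.
Stored little-endian, the bytes at ascending addresses are E2 9D D2 C6 35 BF 02 BD.
Read back as big-endian, the last byte is least significant, giving 0xE29DD2C635BF02BD.

0xE29DD2C635BF02BD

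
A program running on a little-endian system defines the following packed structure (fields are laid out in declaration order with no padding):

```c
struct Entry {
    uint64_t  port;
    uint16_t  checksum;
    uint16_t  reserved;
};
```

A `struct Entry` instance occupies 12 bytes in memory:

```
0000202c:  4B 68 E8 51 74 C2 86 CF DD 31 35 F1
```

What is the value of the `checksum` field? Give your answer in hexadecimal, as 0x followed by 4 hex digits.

`checksum` follows `port` (8 bytes), so it starts at byte offset 8 and occupies 2 bytes.
Bytes at offsets 8..9: DD 31.
Little-endian: lowest address holds the least-significant byte.
Reassemble most-significant byte first: 31 DD → 0x31DD.

0x31DD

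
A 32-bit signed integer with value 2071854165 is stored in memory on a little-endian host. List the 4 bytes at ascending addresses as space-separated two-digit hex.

55 FC 7D 7B

2071854165 in hexadecimal, padded to 32 bits, is 0x7B7DFC55.
Split into bytes (most-significant first): 7B 7D FC 55.
In little-endian order the low byte comes first in memory.
So at ascending addresses the bytes are 55 FC 7D 7B.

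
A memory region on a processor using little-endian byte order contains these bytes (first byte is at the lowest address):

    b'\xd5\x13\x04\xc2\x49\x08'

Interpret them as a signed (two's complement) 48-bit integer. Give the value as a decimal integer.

9112880681941

Little-endian stores the least-significant byte at the lowest address.
Reassemble most-significant byte first: 08 49 C2 04 13 D5 → 0x0849C20413D5.
0x0849C20413D5 = 9112880681941.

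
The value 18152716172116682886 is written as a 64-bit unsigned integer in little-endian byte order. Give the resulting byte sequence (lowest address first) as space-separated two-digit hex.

86 E8 80 6B 2E 67 EB FB

18152716172116682886 in hexadecimal, padded to 64 bits, is 0xFBEB672E6B80E886.
Split into bytes (most-significant first): FB EB 67 2E 6B 80 E8 86.
Little-endian stores the least-significant byte at the lowest address.
So at ascending addresses the bytes are 86 E8 80 6B 2E 67 EB FB.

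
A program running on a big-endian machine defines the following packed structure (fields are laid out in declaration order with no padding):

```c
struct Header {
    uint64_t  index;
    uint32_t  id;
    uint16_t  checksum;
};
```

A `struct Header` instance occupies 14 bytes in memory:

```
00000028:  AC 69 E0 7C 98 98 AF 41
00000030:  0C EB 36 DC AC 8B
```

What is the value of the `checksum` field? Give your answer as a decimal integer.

`checksum` follows `index` (8 B), `id` (4 B), so it starts at offset 8 + 4 = 12 and occupies 2 bytes.
Bytes at offsets 12..13: AC 8B.
In big-endian order the high byte comes first in memory.
The bytes are already most-significant first: 0xAC8B.
0xAC8B = 44171.

44171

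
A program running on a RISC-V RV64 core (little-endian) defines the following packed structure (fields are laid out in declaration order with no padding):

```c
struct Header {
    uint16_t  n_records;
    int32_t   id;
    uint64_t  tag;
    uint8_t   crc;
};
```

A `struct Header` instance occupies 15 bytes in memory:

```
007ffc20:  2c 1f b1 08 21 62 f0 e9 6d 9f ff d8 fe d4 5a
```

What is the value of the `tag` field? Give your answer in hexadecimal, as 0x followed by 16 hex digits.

`tag` follows `n_records` (2 B), `id` (4 B), so it starts at offset 2 + 4 = 6 and occupies 8 bytes.
Bytes at offsets 6..13: F0 E9 6D 9F FF D8 FE D4.
Little-endian: lowest address holds the least-significant byte.
Reassemble most-significant byte first: D4 FE D8 FF 9F 6D E9 F0 → 0xD4FED8FF9F6DE9F0.

0xD4FED8FF9F6DE9F0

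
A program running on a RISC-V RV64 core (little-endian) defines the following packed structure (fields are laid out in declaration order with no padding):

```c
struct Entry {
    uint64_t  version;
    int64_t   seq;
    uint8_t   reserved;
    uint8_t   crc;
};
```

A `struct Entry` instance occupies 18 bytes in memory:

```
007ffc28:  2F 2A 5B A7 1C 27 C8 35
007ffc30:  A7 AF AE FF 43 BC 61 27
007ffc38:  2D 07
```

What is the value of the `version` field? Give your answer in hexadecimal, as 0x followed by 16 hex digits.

0x35C8271CA75B2A2F

`version` is the first field, at byte offset 0, occupying 8 bytes.
Bytes at offsets 0..7: 2F 2A 5B A7 1C 27 C8 35.
Little-endian: lowest address holds the least-significant byte.
Reassemble most-significant byte first: 35 C8 27 1C A7 5B 2A 2F → 0x35C8271CA75B2A2F.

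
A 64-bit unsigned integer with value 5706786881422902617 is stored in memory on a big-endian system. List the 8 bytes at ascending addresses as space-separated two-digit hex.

5706786881422902617 in hexadecimal, padded to 64 bits, is 0x4F32946ECC124559.
Split into bytes (most-significant first): 4F 32 94 6E CC 12 45 59.
Big-endian stores the most-significant byte at the lowest address.
So the memory order matches the most-significant-first order: 4F 32 94 6E CC 12 45 59.

4F 32 94 6E CC 12 45 59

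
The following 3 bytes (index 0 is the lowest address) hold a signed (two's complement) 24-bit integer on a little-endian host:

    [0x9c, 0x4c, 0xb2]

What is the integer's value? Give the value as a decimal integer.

-5092196

Little-endian stores the least-significant byte at the lowest address.
Reassemble most-significant byte first: B2 4C 9C → 0xB24C9C.
Top bit is set, so as a signed 24-bit value this is 0xB24C9C − 2^24 = -5092196.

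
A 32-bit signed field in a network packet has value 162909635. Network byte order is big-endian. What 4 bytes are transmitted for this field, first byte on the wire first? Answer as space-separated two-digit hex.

09 B5 CD C3

162909635 in hexadecimal, padded to 32 bits, is 0x09B5CDC3.
Split into bytes (most-significant first): 09 B5 CD C3.
In big-endian order the high byte comes first in memory.
So the memory order matches the most-significant-first order: 09 B5 CD C3.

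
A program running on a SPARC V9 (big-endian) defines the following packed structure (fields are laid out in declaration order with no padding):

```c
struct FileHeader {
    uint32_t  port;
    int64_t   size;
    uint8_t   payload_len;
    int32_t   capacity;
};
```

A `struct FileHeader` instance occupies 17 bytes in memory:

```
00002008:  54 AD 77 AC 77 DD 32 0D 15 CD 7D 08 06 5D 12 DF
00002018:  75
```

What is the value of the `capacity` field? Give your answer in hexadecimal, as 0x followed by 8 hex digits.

0x5D12DF75

`capacity` follows `port` (4 B), `size` (8 B), `payload_len` (1 B), so it starts at offset 4 + 8 + 1 = 13 and occupies 4 bytes.
Bytes at offsets 13..16: 5D 12 DF 75.
Big-endian: lowest address holds the most-significant byte.
The bytes are already most-significant first: 0x5D12DF75.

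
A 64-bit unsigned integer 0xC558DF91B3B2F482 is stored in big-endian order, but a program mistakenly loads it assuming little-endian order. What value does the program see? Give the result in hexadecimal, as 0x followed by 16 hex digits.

0x82F4B2B391DF58C5

Stored big-endian, the bytes at ascending addresses are C5 58 DF 91 B3 B2 F4 82.
Read back as little-endian, the first byte is least significant, giving 0x82F4B2B391DF58C5.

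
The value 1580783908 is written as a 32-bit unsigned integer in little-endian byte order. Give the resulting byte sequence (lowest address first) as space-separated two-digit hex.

24 D9 38 5E

1580783908 in hexadecimal, padded to 32 bits, is 0x5E38D924.
Split into bytes (most-significant first): 5E 38 D9 24.
Little-endian: lowest address holds the least-significant byte.
So at ascending addresses the bytes are 24 D9 38 5E.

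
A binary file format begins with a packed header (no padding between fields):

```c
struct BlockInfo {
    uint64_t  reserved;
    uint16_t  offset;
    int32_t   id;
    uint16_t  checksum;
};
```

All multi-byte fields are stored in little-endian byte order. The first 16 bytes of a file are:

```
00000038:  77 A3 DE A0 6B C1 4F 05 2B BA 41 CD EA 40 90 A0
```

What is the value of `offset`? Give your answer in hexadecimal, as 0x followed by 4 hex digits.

`offset` follows `reserved` (8 bytes), so it starts at byte offset 8 and occupies 2 bytes.
Bytes at offsets 8..9: 2B BA.
Little-endian stores the least-significant byte at the lowest address.
Reassemble most-significant byte first: BA 2B → 0xBA2B.

0xBA2B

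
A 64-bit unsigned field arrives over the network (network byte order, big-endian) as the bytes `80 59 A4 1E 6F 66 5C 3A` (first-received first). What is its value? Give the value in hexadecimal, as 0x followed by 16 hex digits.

Big-endian stores the most-significant byte at the lowest address.
The bytes are already most-significant first: 0x8059A41E6F665C3A.

0x8059A41E6F665C3A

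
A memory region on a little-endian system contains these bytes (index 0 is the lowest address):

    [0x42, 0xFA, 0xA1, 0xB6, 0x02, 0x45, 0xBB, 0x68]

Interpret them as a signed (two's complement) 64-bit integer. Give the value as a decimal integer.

In little-endian order the low byte comes first in memory.
Reassemble most-significant byte first: 68 BB 45 02 B6 A1 FA 42 → 0x68BB4502B6A1FA42.
0x68BB4502B6A1FA42 = 7546701478545717826.

7546701478545717826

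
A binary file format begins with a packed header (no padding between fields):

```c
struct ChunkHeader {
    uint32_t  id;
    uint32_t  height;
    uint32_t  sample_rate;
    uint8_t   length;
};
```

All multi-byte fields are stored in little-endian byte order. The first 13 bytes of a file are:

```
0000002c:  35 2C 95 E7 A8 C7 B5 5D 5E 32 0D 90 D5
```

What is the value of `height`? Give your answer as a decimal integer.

1572194216

`height` follows `id` (4 bytes), so it starts at byte offset 4 and occupies 4 bytes.
Bytes at offsets 4..7: A8 C7 B5 5D.
In little-endian order the low byte comes first in memory.
Reassemble most-significant byte first: 5D B5 C7 A8 → 0x5DB5C7A8.
0x5DB5C7A8 = 1572194216.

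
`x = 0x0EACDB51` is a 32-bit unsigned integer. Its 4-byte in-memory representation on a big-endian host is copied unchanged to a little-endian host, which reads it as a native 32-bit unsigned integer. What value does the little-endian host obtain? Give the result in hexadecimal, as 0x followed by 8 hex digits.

Stored big-endian, the bytes at ascending addresses are 0E AC DB 51.
Read back as little-endian, the first byte is least significant, giving 0x51DBAC0E.

0x51DBAC0E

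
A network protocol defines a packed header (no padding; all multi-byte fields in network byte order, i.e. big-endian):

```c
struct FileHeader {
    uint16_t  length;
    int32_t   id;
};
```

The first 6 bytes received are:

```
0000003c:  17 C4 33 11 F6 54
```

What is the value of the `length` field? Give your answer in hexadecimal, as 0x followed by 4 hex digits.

0x17C4

`length` is the first field, at byte offset 0, occupying 2 bytes.
Bytes at offsets 0..1: 17 C4.
In big-endian order the high byte comes first in memory.
The bytes are already most-significant first: 0x17C4.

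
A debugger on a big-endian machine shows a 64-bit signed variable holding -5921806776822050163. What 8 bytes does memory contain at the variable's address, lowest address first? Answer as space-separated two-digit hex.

AD D1 84 1C 8F 05 52 8D

Two's complement of -5921806776822050163 in 64 bits: 5921806776822050163 = 0x522E7BE370FAAD73; invert → 0xADD1841C8F05528C; add 1 → 0xADD1841C8F05528D.
Split into bytes (most-significant first): AD D1 84 1C 8F 05 52 8D.
In big-endian order the high byte comes first in memory.
So the memory order matches the most-significant-first order: AD D1 84 1C 8F 05 52 8D.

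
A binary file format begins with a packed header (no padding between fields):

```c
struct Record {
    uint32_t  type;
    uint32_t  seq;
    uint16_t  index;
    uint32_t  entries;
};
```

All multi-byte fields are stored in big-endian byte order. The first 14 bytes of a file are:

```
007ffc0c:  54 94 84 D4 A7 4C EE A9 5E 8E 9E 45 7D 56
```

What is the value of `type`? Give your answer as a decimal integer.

1419019476

`type` is the first field, at byte offset 0, occupying 4 bytes.
Bytes at offsets 0..3: 54 94 84 D4.
Big-endian stores the most-significant byte at the lowest address.
The bytes are already most-significant first: 0x549484D4.
0x549484D4 = 1419019476.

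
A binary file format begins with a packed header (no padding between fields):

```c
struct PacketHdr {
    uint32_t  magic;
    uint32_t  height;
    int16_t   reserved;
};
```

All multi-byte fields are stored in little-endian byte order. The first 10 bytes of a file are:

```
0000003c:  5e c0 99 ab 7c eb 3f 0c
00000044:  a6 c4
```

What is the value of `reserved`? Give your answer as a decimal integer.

`reserved` follows `magic` (4 B), `height` (4 B), so it starts at offset 4 + 4 = 8 and occupies 2 bytes.
Bytes at offsets 8..9: A6 C4.
Little-endian stores the least-significant byte at the lowest address.
Reassemble most-significant byte first: C4 A6 → 0xC4A6.
Top bit is set, so as a signed 16-bit value this is 0xC4A6 − 2^16 = -15194.

-15194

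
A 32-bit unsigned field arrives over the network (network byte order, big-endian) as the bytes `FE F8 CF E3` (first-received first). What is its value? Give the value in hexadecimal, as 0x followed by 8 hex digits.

Big-endian: lowest address holds the most-significant byte.
The bytes are already most-significant first: 0xFEF8CFE3.

0xFEF8CFE3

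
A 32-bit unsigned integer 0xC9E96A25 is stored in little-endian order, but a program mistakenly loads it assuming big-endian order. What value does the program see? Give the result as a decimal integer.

Stored little-endian, the bytes at ascending addresses are 25 6A E9 C9.
Read back as big-endian, the last byte is least significant, giving 0x256AE9C9.
0x256AE9C9 = 627763657.

627763657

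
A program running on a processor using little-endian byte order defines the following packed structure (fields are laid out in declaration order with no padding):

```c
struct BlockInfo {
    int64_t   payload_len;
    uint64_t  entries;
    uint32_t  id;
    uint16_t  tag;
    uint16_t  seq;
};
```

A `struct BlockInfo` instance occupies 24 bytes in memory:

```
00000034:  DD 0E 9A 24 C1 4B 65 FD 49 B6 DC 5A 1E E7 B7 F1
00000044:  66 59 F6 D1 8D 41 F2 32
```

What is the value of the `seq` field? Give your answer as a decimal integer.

13042

`seq` follows `payload_len` (8 B), `entries` (8 B), `id` (4 B), `tag` (2 B), so it starts at offset 8 + 8 + 4 + 2 = 22 and occupies 2 bytes.
Bytes at offsets 22..23: F2 32.
Little-endian stores the least-significant byte at the lowest address.
Reassemble most-significant byte first: 32 F2 → 0x32F2.
0x32F2 = 13042.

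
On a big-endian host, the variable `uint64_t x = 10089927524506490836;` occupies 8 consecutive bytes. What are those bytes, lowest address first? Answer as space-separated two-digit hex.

10089927524506490836 in hexadecimal, padded to 64 bits, is 0x8C069F9FF3A557D4.
Split into bytes (most-significant first): 8C 06 9F 9F F3 A5 57 D4.
In big-endian order the high byte comes first in memory.
So the memory order matches the most-significant-first order: 8C 06 9F 9F F3 A5 57 D4.

8C 06 9F 9F F3 A5 57 D4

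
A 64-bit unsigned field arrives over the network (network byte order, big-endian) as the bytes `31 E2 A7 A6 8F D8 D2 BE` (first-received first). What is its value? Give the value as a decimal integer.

3594619786414838462

In big-endian order the high byte comes first in memory.
The bytes are already most-significant first: 0x31E2A7A68FD8D2BE.
0x31E2A7A68FD8D2BE = 3594619786414838462.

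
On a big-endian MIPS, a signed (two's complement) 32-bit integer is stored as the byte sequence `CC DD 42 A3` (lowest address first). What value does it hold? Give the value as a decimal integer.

In big-endian order the high byte comes first in memory.
The bytes are already most-significant first: 0xCCDD42A3.
Top bit is set, so as a signed 32-bit value this is 0xCCDD42A3 − 2^32 = -857914717.

-857914717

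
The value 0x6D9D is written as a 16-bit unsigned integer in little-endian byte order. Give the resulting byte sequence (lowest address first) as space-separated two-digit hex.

9D 6D

Split into bytes (most-significant first): 6D 9D.
In little-endian order the low byte comes first in memory.
So at ascending addresses the bytes are 9D 6D.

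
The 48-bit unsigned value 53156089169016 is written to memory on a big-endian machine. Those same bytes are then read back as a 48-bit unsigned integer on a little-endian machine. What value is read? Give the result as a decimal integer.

131962070980656

53156089169016 in 48-bit hexadecimal is 0x30585DD00478.
Stored big-endian, the bytes at ascending addresses are 30 58 5D D0 04 78.
Read back as little-endian, the first byte is least significant, giving 0x7804D05D5830.
0x7804D05D5830 = 131962070980656.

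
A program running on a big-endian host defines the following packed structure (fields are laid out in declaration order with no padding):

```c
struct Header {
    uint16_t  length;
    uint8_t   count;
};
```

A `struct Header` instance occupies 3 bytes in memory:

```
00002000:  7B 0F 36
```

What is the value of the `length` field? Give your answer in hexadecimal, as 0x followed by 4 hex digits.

0x7B0F

`length` is the first field, at byte offset 0, occupying 2 bytes.
Bytes at offsets 0..1: 7B 0F.
In big-endian order the high byte comes first in memory.
The bytes are already most-significant first: 0x7B0F.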